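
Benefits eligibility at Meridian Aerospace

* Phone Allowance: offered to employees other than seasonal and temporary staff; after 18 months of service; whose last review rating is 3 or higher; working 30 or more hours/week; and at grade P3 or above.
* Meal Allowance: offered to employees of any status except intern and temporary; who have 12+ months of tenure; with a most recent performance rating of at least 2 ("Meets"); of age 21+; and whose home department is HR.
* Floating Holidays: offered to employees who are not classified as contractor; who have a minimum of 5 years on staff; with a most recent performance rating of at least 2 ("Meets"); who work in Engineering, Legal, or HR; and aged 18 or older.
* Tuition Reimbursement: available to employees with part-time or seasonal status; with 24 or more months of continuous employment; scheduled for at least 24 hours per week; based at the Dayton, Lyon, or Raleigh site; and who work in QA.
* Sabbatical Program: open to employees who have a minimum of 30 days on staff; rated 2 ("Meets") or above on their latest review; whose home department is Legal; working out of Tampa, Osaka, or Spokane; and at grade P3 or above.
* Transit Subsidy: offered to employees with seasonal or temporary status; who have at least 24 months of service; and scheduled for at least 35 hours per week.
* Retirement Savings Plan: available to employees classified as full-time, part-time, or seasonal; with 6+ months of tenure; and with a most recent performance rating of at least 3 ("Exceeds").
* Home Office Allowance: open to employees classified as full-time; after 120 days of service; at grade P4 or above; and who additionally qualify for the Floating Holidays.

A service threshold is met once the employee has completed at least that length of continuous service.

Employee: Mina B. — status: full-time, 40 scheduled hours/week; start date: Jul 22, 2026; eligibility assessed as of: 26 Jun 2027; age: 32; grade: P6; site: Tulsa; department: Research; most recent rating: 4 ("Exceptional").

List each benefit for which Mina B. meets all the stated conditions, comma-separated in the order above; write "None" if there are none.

Retirement Savings Plan

Service from Jul 22, 2026 to 26 Jun 2027: 339 days.
Phone Allowance — status full-time ✓ (not excluded); service 339 days < 18 months (≈540 days) ✗ → not eligible.
Meal Allowance — status full-time ✓ (not excluded); service 339 days < 12 months (≈360 days) ✗ → not eligible.
Floating Holidays — status full-time ✓ (not excluded); service 339 days < 5 years (≈1825 days) ✗ → not eligible.
Tuition Reimbursement — status full-time ✗ (requires part-time or seasonal) → not eligible.
Sabbatical Program — service 339 days ≥ 30 days ✓; rating 4 ≥ 2 ✓; dept Research ✗ → not eligible.
Transit Subsidy — status full-time ✗ (requires seasonal or temporary) → not eligible.
Retirement Savings Plan — status full-time ✓; service 339 days ≥ 6 months (≈180 days) ✓; rating 4 ≥ 3 ✓ → eligible.
Home Office Allowance — status full-time ✓; service 339 days ≥ 120 days ✓; grade P6 ≥ P4 ✓; not eligible for Floating Holidays ✗ → not eligible.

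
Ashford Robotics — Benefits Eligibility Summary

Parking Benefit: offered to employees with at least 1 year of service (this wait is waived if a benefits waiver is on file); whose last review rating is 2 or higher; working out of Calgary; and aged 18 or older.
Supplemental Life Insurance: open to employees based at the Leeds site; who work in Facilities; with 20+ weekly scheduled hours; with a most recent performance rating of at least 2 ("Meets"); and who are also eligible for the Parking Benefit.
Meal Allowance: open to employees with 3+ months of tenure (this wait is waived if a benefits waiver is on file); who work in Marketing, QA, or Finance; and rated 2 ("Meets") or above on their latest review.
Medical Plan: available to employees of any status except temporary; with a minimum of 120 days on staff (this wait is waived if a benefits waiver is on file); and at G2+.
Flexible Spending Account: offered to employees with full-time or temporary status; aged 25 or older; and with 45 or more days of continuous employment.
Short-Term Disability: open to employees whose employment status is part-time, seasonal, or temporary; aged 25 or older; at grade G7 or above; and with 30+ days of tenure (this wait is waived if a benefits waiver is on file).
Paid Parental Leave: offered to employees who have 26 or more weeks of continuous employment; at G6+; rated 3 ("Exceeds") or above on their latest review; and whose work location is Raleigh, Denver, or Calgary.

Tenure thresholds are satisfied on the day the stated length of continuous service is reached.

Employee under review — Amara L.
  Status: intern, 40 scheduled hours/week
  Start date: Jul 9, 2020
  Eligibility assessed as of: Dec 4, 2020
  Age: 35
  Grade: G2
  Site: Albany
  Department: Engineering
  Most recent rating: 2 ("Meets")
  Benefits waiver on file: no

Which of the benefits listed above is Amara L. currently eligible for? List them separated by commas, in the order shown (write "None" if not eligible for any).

Service from Jul 9, 2020 to Dec 4, 2020: 148 days.
Parking Benefit — no waiver, service 148 days < 1 year (≈365 days) ✗ → not eligible.
Supplemental Life Insurance — site Albany ✗ (not Leeds) → not eligible.
Meal Allowance — no waiver, service 148 days ≥ 3 months (≈90 days) ✓; dept Engineering ✗ → not eligible.
Medical Plan — status intern ✓ (not excluded); no waiver, service 148 days ≥ 120 days ✓; grade G2 ≥ G2 ✓ → eligible.
Flexible Spending Account — status intern ✗ (requires full-time or temporary) → not eligible.
Short-Term Disability — status intern ✗ (requires part-time, seasonal, or temporary) → not eligible.
Paid Parental Leave — service 148 days < 26 weeks (≈182 days) ✗ → not eligible.

Medical Plan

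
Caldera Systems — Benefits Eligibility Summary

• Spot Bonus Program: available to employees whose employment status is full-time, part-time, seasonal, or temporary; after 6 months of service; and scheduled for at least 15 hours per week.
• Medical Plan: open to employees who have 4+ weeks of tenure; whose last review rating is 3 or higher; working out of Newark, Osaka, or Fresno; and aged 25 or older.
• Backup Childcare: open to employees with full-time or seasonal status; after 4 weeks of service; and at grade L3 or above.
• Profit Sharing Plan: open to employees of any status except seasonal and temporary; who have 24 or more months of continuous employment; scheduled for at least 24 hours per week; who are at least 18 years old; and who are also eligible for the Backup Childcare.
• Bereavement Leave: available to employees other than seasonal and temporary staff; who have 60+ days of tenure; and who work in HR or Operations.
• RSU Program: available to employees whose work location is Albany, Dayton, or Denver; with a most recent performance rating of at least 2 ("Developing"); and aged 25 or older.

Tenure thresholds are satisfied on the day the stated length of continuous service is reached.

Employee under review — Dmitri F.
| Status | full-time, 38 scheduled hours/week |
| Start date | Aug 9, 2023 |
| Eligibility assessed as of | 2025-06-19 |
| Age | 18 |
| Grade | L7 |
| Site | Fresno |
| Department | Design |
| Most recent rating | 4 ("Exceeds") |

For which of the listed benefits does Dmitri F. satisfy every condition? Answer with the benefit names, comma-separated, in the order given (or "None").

Spot Bonus Program, Backup Childcare

Service from Aug 9, 2023 to 2025-06-19: 680 days.
Spot Bonus Program — status full-time ✓; service 680 days ≥ 6 months (≈180 days) ✓; 38 hrs/wk ≥ 15 ✓ → eligible.
Medical Plan — service 680 days ≥ 4 weeks (≈28 days) ✓; rating 4 ≥ 3 ✓; site Fresno ✓; age 18 < 25 ✗ → not eligible.
Backup Childcare — status full-time ✓; service 680 days ≥ 4 weeks (≈28 days) ✓; grade L7 ≥ L3 ✓ → eligible.
Profit Sharing Plan — status full-time ✓ (not excluded); service 680 days < 24 months (≈720 days) ✗ → not eligible.
Bereavement Leave — status full-time ✓ (not excluded); service 680 days ≥ 60 days ✓; dept Design ✗ → not eligible.
RSU Program — site Fresno ✗ (not Albany, Dayton, or Denver) → not eligible.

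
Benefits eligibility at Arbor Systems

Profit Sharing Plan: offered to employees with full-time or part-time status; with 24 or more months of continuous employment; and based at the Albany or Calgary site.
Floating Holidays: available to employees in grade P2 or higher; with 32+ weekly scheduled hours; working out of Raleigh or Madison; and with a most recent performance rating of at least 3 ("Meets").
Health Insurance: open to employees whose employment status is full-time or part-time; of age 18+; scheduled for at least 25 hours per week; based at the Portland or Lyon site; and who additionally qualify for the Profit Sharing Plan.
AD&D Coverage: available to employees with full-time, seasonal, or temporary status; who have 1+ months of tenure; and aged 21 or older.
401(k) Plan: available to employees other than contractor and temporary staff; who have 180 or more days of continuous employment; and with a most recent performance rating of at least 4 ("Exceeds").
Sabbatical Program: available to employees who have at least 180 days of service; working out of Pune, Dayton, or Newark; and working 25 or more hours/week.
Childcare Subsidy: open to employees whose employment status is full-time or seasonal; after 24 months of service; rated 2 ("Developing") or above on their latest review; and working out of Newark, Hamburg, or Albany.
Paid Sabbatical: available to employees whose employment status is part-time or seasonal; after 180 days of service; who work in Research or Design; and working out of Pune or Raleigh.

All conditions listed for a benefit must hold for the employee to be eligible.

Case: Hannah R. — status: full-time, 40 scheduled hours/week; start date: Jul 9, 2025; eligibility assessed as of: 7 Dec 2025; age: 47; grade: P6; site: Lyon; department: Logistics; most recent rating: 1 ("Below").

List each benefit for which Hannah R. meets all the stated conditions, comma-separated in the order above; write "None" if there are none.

AD&D Coverage

Service from Jul 9, 2025 to 7 Dec 2025: 151 days.
Profit Sharing Plan — status full-time ✓; service 151 days < 24 months (≈720 days) ✗ → not eligible.
Floating Holidays — grade P6 ≥ P2 ✓; 40 hrs/wk ≥ 32 ✓; site Lyon ✗ (not Raleigh or Madison) → not eligible.
Health Insurance — status full-time ✓; age 47 ≥ 18 ✓; 40 hrs/wk ≥ 25 ✓; site Lyon ✓; not eligible for Profit Sharing Plan ✗ → not eligible.
AD&D Coverage — status full-time ✓; service 151 days ≥ 1 month (≈30 days) ✓; age 47 ≥ 21 ✓ → eligible.
401(k) Plan — status full-time ✓ (not excluded); service 151 days < 180 days ✗ → not eligible.
Sabbatical Program — service 151 days < 180 days ✗ → not eligible.
Childcare Subsidy — status full-time ✓; service 151 days < 24 months (≈720 days) ✗ → not eligible.
Paid Sabbatical — status full-time ✗ (requires part-time or seasonal) → not eligible.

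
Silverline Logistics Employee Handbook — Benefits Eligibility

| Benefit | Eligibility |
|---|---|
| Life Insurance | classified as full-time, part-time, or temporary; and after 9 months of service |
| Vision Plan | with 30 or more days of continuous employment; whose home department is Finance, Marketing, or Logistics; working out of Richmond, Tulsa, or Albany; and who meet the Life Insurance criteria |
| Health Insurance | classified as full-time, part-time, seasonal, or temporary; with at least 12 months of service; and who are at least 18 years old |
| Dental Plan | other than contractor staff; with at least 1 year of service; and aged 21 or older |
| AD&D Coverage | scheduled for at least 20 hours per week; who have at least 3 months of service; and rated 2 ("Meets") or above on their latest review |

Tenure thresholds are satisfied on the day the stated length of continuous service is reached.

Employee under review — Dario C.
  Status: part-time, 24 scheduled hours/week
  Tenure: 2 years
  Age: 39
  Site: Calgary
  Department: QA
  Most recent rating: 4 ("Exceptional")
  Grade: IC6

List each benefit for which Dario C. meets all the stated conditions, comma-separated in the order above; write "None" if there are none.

Life Insurance, Health Insurance, Dental Plan, AD&D Coverage

Life Insurance — status part-time ✓; service 2 years ≥ 9 months (≈270 days) ✓ → eligible.
Vision Plan — service 2 years ≥ 30 days ✓; dept QA ✗ → not eligible.
Health Insurance — status part-time ✓; service 2 years ≥ 12 months (≈360 days) ✓; age 39 ≥ 18 ✓ → eligible.
Dental Plan — status part-time ✓ (not excluded); service 2 years ≥ 1 year ✓; age 39 ≥ 21 ✓ → eligible.
AD&D Coverage — 24 hrs/wk ≥ 20 ✓; service 2 years ≥ 3 months (≈90 days) ✓; rating 4 ≥ 2 ✓ → eligible.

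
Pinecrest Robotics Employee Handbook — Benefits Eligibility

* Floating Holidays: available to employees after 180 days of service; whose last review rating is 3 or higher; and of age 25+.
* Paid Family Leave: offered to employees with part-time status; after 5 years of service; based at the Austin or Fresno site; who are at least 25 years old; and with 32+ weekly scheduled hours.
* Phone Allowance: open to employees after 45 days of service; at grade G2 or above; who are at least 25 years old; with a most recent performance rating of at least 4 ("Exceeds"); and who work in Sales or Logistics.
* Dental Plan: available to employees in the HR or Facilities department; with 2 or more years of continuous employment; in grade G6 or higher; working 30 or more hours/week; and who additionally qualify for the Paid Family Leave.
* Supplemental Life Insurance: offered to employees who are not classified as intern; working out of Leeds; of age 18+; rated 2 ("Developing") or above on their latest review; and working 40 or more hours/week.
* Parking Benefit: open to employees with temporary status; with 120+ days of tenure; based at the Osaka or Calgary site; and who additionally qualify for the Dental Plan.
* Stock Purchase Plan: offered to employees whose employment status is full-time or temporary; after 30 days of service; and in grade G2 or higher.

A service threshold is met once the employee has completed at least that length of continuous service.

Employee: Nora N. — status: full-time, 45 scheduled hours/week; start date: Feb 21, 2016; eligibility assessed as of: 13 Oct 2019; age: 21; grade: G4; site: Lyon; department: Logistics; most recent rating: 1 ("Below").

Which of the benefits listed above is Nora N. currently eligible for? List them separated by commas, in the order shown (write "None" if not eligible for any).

Service from Feb 21, 2016 to 13 Oct 2019: 1330 days.
Floating Holidays — service 1330 days ≥ 180 days ✓; rating 1 < 3 ✗ → not eligible.
Paid Family Leave — status full-time ✗ (requires part-time) → not eligible.
Phone Allowance — service 1330 days ≥ 45 days ✓; grade G4 ≥ G2 ✓; age 21 < 25 ✗ → not eligible.
Dental Plan — dept Logistics ✗ → not eligible.
Supplemental Life Insurance — status full-time ✓ (not excluded); site Lyon ✗ (not Leeds) → not eligible.
Parking Benefit — status full-time ✗ (requires temporary) → not eligible.
Stock Purchase Plan — status full-time ✓; service 1330 days ≥ 30 days ✓; grade G4 ≥ G2 ✓ → eligible.

Stock Purchase Plan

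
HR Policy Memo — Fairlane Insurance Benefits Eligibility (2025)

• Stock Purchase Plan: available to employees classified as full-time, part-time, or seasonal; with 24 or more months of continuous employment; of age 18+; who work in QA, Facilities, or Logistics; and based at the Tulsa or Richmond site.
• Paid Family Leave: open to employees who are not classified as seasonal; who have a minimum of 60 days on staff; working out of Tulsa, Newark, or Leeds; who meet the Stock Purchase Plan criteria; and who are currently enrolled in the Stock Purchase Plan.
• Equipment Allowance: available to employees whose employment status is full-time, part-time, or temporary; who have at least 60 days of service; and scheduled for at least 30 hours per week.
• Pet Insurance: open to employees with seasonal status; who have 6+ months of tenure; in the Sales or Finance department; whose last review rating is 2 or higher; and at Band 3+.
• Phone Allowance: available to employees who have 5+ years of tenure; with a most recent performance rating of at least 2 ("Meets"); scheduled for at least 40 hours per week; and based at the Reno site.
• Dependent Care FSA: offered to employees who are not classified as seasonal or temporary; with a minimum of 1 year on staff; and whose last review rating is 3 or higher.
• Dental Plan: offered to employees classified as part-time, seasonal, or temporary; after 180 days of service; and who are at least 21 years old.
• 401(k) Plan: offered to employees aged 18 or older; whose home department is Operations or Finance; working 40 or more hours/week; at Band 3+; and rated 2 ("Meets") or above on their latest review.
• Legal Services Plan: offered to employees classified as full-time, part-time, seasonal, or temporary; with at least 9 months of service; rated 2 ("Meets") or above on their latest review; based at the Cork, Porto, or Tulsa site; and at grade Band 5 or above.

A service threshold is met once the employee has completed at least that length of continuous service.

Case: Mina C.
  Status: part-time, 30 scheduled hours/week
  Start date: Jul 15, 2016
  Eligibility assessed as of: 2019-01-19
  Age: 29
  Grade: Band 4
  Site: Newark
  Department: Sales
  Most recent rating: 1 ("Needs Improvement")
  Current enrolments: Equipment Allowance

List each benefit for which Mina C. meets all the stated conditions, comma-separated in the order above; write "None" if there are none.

Equipment Allowance, Dental Plan

Service from Jul 15, 2016 to 2019-01-19: 918 days.
Stock Purchase Plan — status part-time ✓; service 918 days ≥ 24 months (≈720 days) ✓; age 29 ≥ 18 ✓; dept Sales ✗ → not eligible.
Paid Family Leave — status part-time ✓ (not excluded); service 918 days ≥ 60 days ✓; site Newark ✓; not eligible for Stock Purchase Plan ✗ → not eligible.
Equipment Allowance — status part-time ✓; service 918 days ≥ 60 days ✓; 30 hrs/wk ≥ 30 ✓ → eligible.
Pet Insurance — status part-time ✗ (requires seasonal) → not eligible.
Phone Allowance — service 918 days < 5 years (≈1825 days) ✗ → not eligible.
Dependent Care FSA — status part-time ✓ (not excluded); service 918 days ≥ 1 year (≈365 days) ✓; rating 1 < 3 ✗ → not eligible.
Dental Plan — status part-time ✓; service 918 days ≥ 180 days ✓; age 29 ≥ 21 ✓ → eligible.
401(k) Plan — age 29 ≥ 18 ✓; dept Sales ✗ → not eligible.
Legal Services Plan — status part-time ✓; service 918 days ≥ 9 months (≈270 days) ✓; rating 1 < 2 ✗ → not eligible.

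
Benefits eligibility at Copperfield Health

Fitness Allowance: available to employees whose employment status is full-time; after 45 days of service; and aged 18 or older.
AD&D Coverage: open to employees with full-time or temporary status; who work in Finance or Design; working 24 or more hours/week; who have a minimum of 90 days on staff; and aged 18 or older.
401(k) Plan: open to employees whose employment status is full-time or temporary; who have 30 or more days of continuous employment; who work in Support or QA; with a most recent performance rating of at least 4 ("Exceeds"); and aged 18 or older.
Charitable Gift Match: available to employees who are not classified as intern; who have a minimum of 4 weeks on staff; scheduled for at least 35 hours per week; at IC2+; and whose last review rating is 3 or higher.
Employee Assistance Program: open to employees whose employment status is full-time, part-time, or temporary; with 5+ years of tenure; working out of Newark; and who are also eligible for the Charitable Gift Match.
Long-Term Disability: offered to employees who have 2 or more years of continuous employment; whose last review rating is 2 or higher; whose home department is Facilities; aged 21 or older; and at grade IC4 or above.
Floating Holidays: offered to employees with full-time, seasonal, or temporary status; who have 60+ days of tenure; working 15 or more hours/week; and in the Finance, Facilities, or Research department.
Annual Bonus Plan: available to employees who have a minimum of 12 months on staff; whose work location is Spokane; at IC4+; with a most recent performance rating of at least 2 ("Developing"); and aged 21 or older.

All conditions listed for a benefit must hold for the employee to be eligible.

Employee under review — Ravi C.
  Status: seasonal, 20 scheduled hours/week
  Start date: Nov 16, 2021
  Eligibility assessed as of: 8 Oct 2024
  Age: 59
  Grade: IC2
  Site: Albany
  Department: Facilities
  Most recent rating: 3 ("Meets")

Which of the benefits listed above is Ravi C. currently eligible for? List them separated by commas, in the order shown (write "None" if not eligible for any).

Floating Holidays

Service from Nov 16, 2021 to 8 Oct 2024: 1057 days.
Fitness Allowance — status seasonal ✗ (requires full-time) → not eligible.
AD&D Coverage — status seasonal ✗ (requires full-time or temporary) → not eligible.
401(k) Plan — status seasonal ✗ (requires full-time or temporary) → not eligible.
Charitable Gift Match — status seasonal ✓ (not excluded); service 1057 days ≥ 4 weeks (≈28 days) ✓; 20 hrs/wk < 35 ✗ → not eligible.
Employee Assistance Program — status seasonal ✗ (requires full-time, part-time, or temporary) → not eligible.
Long-Term Disability — service 1057 days ≥ 2 years (≈730 days) ✓; rating 3 ≥ 2 ✓; dept Facilities ✓; age 59 ≥ 21 ✓; grade IC2 < IC4 ✗ → not eligible.
Floating Holidays — status seasonal ✓; service 1057 days ≥ 60 days ✓; 20 hrs/wk ≥ 15 ✓; dept Facilities ✓ → eligible.
Annual Bonus Plan — service 1057 days ≥ 12 months (≈360 days) ✓; site Albany ✗ (not Spokane) → not eligible.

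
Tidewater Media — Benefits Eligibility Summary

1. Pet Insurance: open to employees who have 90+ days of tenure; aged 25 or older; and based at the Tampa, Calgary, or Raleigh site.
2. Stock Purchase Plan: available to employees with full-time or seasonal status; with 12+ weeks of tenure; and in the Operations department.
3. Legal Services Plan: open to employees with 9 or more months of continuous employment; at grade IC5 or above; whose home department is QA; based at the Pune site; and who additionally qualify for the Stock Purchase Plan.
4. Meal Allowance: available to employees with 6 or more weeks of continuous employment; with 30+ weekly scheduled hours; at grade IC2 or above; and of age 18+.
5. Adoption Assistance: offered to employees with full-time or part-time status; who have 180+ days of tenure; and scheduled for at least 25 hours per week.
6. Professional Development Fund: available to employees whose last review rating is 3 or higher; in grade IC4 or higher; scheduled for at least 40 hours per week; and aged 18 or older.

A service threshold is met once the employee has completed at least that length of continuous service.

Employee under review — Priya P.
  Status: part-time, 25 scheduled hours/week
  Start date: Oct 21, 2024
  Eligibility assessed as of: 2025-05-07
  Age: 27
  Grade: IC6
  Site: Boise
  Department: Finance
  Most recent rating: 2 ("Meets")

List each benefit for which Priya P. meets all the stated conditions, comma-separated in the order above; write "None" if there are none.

Service from Oct 21, 2024 to 2025-05-07: 198 days.
Pet Insurance — service 198 days ≥ 90 days ✓; age 27 ≥ 25 ✓; site Boise ✗ (not Tampa, Calgary, or Raleigh) → not eligible.
Stock Purchase Plan — status part-time ✗ (requires full-time or seasonal) → not eligible.
Legal Services Plan — service 198 days < 9 months (≈270 days) ✗ → not eligible.
Meal Allowance — service 198 days ≥ 6 weeks (≈42 days) ✓; 25 hrs/wk < 30 ✗ → not eligible.
Adoption Assistance — status part-time ✓; service 198 days ≥ 180 days ✓; 25 hrs/wk ≥ 25 ✓ → eligible.
Professional Development Fund — rating 2 < 3 ✗ → not eligible.

Adoption Assistance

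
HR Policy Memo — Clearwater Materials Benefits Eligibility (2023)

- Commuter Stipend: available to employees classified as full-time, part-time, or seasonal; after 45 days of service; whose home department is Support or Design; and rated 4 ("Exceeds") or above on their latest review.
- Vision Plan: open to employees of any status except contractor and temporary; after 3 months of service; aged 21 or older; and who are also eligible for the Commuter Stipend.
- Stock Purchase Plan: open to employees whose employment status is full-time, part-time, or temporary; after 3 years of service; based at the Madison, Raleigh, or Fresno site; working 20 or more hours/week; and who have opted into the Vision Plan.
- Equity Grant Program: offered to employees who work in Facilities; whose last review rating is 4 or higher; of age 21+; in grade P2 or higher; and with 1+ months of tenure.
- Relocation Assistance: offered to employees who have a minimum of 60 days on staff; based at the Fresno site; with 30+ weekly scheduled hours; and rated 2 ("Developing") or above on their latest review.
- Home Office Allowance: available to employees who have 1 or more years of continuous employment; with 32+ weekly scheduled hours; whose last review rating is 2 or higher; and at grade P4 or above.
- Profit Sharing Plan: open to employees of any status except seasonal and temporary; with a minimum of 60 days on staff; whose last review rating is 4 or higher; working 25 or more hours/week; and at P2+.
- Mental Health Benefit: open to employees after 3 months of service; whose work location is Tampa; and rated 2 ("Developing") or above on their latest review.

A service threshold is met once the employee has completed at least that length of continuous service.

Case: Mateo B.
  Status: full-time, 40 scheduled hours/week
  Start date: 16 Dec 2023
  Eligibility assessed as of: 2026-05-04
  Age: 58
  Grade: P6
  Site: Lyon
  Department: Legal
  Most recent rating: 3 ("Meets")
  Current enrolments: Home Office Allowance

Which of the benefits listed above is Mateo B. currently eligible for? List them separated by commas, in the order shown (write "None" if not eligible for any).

Home Office Allowance

Service from 16 Dec 2023 to 2026-05-04: 870 days.
Commuter Stipend — status full-time ✓; service 870 days ≥ 45 days ✓; dept Legal ✗ → not eligible.
Vision Plan — status full-time ✓ (not excluded); service 870 days ≥ 3 months (≈90 days) ✓; age 58 ≥ 21 ✓; not eligible for Commuter Stipend ✗ → not eligible.
Stock Purchase Plan — status full-time ✓; service 870 days < 3 years (≈1095 days) ✗ → not eligible.
Equity Grant Program — dept Legal ✗ → not eligible.
Relocation Assistance — service 870 days ≥ 60 days ✓; site Lyon ✗ (not Fresno) → not eligible.
Home Office Allowance — service 870 days ≥ 1 year (≈365 days) ✓; 40 hrs/wk ≥ 32 ✓; rating 3 ≥ 2 ✓; grade P6 ≥ P4 ✓ → eligible.
Profit Sharing Plan — status full-time ✓ (not excluded); service 870 days ≥ 60 days ✓; rating 3 < 4 ✗ → not eligible.
Mental Health Benefit — service 870 days ≥ 3 months (≈90 days) ✓; site Lyon ✗ (not Tampa) → not eligible.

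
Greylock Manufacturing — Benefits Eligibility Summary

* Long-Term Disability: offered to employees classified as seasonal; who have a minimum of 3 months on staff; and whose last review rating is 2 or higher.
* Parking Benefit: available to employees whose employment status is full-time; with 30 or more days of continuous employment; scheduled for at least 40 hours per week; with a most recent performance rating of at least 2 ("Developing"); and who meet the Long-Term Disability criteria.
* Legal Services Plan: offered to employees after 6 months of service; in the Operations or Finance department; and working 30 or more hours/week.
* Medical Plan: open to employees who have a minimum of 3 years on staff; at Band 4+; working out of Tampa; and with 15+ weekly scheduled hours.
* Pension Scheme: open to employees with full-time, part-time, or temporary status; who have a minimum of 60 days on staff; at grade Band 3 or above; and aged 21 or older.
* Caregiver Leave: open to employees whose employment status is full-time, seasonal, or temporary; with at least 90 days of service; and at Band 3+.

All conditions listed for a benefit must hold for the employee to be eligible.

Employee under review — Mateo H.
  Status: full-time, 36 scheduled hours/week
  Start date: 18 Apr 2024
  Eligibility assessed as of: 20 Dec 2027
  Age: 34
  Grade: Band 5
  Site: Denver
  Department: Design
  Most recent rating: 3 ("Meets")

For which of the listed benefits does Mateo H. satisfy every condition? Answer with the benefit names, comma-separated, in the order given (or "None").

Pension Scheme, Caregiver Leave

Service from 18 Apr 2024 to 20 Dec 2027: 1341 days.
Long-Term Disability — status full-time ✗ (requires seasonal) → not eligible.
Parking Benefit — status full-time ✓; service 1341 days ≥ 30 days ✓; 36 hrs/wk < 40 ✗ → not eligible.
Legal Services Plan — service 1341 days ≥ 6 months (≈180 days) ✓; dept Design ✗ → not eligible.
Medical Plan — service 1341 days ≥ 3 years (≈1095 days) ✓; grade Band 5 ≥ Band 4 ✓; site Denver ✗ (not Tampa) → not eligible.
Pension Scheme — status full-time ✓; service 1341 days ≥ 60 days ✓; grade Band 5 ≥ Band 3 ✓; age 34 ≥ 21 ✓ → eligible.
Caregiver Leave — status full-time ✓; service 1341 days ≥ 90 days ✓; grade Band 5 ≥ Band 3 ✓ → eligible.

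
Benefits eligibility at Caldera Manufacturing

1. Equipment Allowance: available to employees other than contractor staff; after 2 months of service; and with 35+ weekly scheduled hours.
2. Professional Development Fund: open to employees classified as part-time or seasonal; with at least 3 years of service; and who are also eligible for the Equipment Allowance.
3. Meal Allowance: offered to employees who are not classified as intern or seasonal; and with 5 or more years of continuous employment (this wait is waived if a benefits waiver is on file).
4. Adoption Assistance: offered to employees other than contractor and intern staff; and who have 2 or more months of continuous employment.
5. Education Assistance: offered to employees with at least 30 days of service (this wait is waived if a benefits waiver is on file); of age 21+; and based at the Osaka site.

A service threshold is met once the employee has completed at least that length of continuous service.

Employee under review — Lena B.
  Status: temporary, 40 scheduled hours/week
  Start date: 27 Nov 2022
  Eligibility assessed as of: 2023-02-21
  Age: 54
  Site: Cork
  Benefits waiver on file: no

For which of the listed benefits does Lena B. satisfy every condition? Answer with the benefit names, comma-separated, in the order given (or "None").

Service from 27 Nov 2022 to 2023-02-21: 86 days.
Equipment Allowance — status temporary ✓ (not excluded); service 86 days ≥ 2 months (≈60 days) ✓; 40 hrs/wk ≥ 35 ✓ → eligible.
Professional Development Fund — status temporary ✗ (requires part-time or seasonal) → not eligible.
Meal Allowance — status temporary ✓ (not excluded); no waiver, service 86 days < 5 years (≈1825 days) ✗ → not eligible.
Adoption Assistance — status temporary ✓ (not excluded); service 86 days ≥ 2 months (≈60 days) ✓ → eligible.
Education Assistance — no waiver, service 86 days ≥ 30 days ✓; age 54 ≥ 21 ✓; site Cork ✗ (not Osaka) → not eligible.

Equipment Allowance, Adoption Assistance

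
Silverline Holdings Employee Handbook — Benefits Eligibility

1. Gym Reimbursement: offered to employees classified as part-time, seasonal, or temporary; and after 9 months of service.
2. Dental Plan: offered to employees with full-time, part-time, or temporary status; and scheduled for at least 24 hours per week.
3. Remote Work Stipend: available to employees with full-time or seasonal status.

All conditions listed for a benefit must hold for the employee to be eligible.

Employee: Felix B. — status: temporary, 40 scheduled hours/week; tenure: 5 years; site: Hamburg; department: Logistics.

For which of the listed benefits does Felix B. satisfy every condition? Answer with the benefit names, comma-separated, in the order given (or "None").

Gym Reimbursement, Dental Plan

Gym Reimbursement — status temporary ✓; service 5 years ≥ 9 months (≈270 days) ✓ → eligible.
Dental Plan — status temporary ✓; 40 hrs/wk ≥ 24 ✓ → eligible.
Remote Work Stipend — status temporary ✗ (requires full-time or seasonal) → not eligible.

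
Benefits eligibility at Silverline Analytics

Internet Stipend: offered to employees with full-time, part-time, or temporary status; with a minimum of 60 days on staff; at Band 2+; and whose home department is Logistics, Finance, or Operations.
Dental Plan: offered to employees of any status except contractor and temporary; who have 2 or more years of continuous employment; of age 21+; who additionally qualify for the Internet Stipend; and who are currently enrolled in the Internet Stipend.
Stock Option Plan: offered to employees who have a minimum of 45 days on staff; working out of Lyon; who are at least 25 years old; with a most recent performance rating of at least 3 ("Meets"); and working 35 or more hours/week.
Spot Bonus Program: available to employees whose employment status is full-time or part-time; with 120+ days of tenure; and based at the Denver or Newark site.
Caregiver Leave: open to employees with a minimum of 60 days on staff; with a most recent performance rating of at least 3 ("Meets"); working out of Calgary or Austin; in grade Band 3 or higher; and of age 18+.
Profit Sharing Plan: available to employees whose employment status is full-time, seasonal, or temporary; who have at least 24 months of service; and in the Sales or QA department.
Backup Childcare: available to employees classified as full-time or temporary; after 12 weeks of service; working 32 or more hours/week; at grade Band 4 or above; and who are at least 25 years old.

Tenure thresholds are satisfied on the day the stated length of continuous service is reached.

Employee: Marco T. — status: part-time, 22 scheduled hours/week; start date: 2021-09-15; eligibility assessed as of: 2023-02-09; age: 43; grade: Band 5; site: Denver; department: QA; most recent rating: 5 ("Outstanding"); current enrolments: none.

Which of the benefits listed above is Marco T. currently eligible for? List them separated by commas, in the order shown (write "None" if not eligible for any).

Spot Bonus Program

Service from 2021-09-15 to 2023-02-09: 512 days.
Internet Stipend — status part-time ✓; service 512 days ≥ 60 days ✓; grade Band 5 ≥ Band 2 ✓; dept QA ✗ → not eligible.
Dental Plan — status part-time ✓ (not excluded); service 512 days < 2 years (≈730 days) ✗ → not eligible.
Stock Option Plan — service 512 days ≥ 45 days ✓; site Denver ✗ (not Lyon) → not eligible.
Spot Bonus Program — status part-time ✓; service 512 days ≥ 120 days ✓; site Denver ✓ → eligible.
Caregiver Leave — service 512 days ≥ 60 days ✓; rating 5 ≥ 3 ✓; site Denver ✗ (not Calgary or Austin) → not eligible.
Profit Sharing Plan — status part-time ✗ (requires full-time, seasonal, or temporary) → not eligible.
Backup Childcare — status part-time ✗ (requires full-time or temporary) → not eligible.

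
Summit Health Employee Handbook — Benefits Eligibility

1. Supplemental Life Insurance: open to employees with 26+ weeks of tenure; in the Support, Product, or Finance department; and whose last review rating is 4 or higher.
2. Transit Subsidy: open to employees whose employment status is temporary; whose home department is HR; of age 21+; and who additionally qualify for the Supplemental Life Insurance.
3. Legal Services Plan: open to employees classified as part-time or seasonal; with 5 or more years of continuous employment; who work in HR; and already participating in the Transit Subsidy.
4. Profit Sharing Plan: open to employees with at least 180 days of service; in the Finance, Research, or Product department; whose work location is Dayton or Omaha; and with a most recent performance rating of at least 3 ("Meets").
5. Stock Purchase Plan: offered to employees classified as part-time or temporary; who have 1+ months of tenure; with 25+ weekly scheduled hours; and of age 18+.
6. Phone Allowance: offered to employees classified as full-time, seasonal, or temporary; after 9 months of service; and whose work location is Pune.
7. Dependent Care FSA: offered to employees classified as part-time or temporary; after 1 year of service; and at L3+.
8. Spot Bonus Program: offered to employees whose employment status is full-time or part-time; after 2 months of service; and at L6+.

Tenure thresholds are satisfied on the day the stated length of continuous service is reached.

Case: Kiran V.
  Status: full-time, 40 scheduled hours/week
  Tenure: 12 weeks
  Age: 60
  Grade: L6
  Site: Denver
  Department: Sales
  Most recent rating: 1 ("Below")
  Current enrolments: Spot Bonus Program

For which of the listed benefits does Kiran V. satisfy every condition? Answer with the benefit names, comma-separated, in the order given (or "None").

Spot Bonus Program

Supplemental Life Insurance — service 12 weeks < 26 weeks ✗ → not eligible.
Transit Subsidy — status full-time ✗ (requires temporary) → not eligible.
Legal Services Plan — status full-time ✗ (requires part-time or seasonal) → not eligible.
Profit Sharing Plan — service 12 weeks < 180 days ✗ → not eligible.
Stock Purchase Plan — status full-time ✗ (requires part-time or temporary) → not eligible.
Phone Allowance — status full-time ✓; service 12 weeks < 9 months (≈270 days) ✗ → not eligible.
Dependent Care FSA — status full-time ✗ (requires part-time or temporary) → not eligible.
Spot Bonus Program — status full-time ✓; service 12 weeks ≥ 2 months (≈60 days) ✓; grade L6 ≥ L6 ✓ → eligible.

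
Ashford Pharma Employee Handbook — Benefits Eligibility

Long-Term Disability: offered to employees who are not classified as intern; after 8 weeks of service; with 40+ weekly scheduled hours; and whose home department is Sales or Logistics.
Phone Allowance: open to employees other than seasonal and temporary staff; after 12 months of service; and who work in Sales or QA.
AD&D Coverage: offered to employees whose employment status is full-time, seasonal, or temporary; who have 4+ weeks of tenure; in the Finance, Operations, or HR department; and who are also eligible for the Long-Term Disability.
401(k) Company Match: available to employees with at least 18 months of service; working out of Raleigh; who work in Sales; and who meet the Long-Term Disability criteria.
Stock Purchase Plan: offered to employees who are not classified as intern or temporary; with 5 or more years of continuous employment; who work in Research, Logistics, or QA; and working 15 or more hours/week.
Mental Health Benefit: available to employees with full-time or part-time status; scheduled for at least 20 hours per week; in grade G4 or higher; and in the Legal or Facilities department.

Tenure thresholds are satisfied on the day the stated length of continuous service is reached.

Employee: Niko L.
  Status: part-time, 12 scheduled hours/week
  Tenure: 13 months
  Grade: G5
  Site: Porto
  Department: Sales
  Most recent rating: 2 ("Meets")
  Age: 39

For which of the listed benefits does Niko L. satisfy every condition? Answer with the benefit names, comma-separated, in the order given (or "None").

Phone Allowance

Long-Term Disability — status part-time ✓ (not excluded); service 13 months ≥ 8 weeks (≈56 days) ✓; 12 hrs/wk < 40 ✗ → not eligible.
Phone Allowance — status part-time ✓ (not excluded); service 13 months ≥ 12 months ✓; dept Sales ✓ → eligible.
AD&D Coverage — status part-time ✗ (requires full-time, seasonal, or temporary) → not eligible.
401(k) Company Match — service 13 months < 18 months ✗ → not eligible.
Stock Purchase Plan — status part-time ✓ (not excluded); service 13 months < 5 years (≈1825 days) ✗ → not eligible.
Mental Health Benefit — status part-time ✓; 12 hrs/wk < 20 ✗ → not eligible.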